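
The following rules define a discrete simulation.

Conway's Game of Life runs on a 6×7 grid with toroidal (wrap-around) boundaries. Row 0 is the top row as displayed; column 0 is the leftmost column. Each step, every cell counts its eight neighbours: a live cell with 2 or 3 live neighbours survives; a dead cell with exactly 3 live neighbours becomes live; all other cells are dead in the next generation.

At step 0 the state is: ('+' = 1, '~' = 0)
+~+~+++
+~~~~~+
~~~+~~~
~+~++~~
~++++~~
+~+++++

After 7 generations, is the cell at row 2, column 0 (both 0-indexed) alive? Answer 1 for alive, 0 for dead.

gen 0: +~+~+++
+~~~~~+
~~~+~~~
~+~++~~
~++++~~
+~+++++
gen 1: ~~+~~~~
++~++~~
+~+++~~
~+~~~~~
~~~~~~+
~~~~~~~
gen 2: ~+++~~~
+~~~+~~
+~~~+~~
++++~~~
~~~~~~~
~~~~~~~
gen 3: ~+++~~~
+~+~+~~
+~+~+~+
++++~~~
~++~~~~
~~+~~~~
gen 4: ~~~~~~~
+~~~+++
~~~~+++
~~~~~~+
+~~~~~~
~~~~~~~
gen 5: ~~~~~++
+~~~+~~
~~~~+~~
+~~~~~+
~~~~~~~
~~~~~~~
gen 6: ~~~~~++
~~~~+~+
+~~~~++
~~~~~~~
~~~~~~~
~~~~~~~
gen 7: ~~~~~++
~~~~+~~
+~~~~++
~~~~~~+
~~~~~~~
~~~~~~~

1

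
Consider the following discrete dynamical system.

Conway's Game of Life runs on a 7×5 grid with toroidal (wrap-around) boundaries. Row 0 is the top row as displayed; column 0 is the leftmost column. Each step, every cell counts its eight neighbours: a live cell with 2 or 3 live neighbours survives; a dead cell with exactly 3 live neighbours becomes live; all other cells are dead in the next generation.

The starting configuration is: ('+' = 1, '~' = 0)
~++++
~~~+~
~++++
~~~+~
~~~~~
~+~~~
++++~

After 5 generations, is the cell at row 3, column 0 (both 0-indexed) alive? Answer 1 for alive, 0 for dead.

gen 0: ~++++
~~~+~
~++++
~~~+~
~~~~~
~+~~~
++++~
gen 1: ~~~~~
~~~~~
~~~~+
~~~++
~~~~~
++~~~
~~~~~
gen 2: ~~~~~
~~~~~
~~~++
~~~++
+~~~+
~~~~~
~~~~~
gen 3: ~~~~~
~~~~~
~~~++
~~~~~
+~~++
~~~~~
~~~~~
gen 4: ~~~~~
~~~~~
~~~~~
+~~~~
~~~~+
~~~~+
~~~~~
gen 5: ~~~~~
~~~~~
~~~~~
~~~~~
+~~~+
~~~~~
~~~~~

0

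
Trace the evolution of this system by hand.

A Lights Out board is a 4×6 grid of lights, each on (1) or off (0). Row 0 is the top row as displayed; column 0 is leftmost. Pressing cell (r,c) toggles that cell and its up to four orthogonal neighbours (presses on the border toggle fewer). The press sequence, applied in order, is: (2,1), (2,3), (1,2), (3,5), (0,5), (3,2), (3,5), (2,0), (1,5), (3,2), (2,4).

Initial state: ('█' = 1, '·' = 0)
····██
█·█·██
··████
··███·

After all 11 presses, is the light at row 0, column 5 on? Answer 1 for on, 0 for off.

1

gen 0: ····██
█·█·██
··████
··███·
gen 1: ····██
███·██
██·███
·████·
gen 2: ····██
██████
███··█
·██·█·
gen 3: ··█·██
█···██
██···█
·██·█·
gen 4: ··█·██
█···██
██····
·██··█
gen 5: ··█···
█···█·
██····
·██··█
gen 6: ··█···
█···█·
███···
···█·█
gen 7: ··█···
█···█·
███··█
···██·
gen 8: ··█···
····█·
··█··█
█··██·
gen 9: ··█··█
·····█
··█···
█··██·
gen 10: ··█··█
·····█
······
███·█·
gen 11: ··█··█
····██
···███
███···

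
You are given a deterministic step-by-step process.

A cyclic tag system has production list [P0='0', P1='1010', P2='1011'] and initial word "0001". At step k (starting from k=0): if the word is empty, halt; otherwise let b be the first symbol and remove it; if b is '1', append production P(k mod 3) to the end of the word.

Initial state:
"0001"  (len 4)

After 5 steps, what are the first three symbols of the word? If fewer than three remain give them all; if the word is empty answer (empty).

(empty)

step 0: "0001"  (len 4)
step 1: "001"  (len 3)
step 2: "01"  (len 2)
step 3: "1"  (len 1)
step 4: "0"  (len 1)
step 5: (halted — word empty)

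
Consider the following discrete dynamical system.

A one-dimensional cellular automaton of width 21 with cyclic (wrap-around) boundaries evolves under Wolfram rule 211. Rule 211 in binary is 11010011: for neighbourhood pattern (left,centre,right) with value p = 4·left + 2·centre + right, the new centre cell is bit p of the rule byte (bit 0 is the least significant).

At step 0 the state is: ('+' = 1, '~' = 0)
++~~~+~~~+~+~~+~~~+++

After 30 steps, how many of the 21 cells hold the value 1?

14

0) ++~~~+~~~+~+~~+~~~+++
1) +++++~+++~~~++~+++~++
2) +++++~~+++++~+~~++~~+
3) +++++++~++++~~++~+++~
4) ~++++++~~+++++~+~~++~
5) +~+++++++~++++~~++~++
6) +~~++++++~~+++++~+~~+
7) +++~+++++++~++++~~++~
8) ~++~~++++++~~+++++~+~
9) +~+++~+++++++~++++~~+
10) +~~++~~++++++~~+++++~
11) ~++~+++~+++++++~++++~
12) +~+~~++~~++++++~~++++
13) +~~++~+++~+++++++~+++
14) +++~+~~++~~++++++~~++
15) +++~~++~+++~+++++++~+
16) +++++~+~~++~~++++++~~
17) ~++++~~++~+++~+++++++
18) ~~+++++~+~~++~~++++++
19) ++~++++~~++~+++~+++++
20) ++~~+++++~+~~++~~++++
21) ++++~++++~~++~+++~+++
22) ++++~~+++++~+~~++~~++
23) ++++++~++++~~++~+++~+
24) ++++++~~+++++~+~~++~~
25) ~+++++++~++++~~++~+++
26) ~~++++++~~+++++~+~~++
27) ++~+++++++~++++~~++~+
28) ++~~++++++~~+++++~+~~
29) ~+++~+++++++~++++~~++
30) ~~++~~++++++~~+++++~+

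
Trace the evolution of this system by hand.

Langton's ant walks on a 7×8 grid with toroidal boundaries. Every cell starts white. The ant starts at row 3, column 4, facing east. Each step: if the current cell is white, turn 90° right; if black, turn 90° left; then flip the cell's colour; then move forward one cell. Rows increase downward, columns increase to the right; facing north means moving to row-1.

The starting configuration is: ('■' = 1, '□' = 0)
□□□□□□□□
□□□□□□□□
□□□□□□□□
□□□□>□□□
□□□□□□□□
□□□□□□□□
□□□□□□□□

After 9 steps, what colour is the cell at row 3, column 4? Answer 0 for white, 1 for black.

[0] □□□□□□□□
□□□□□□□□
□□□□□□□□
□□□□>□□□
□□□□□□□□
□□□□□□□□
□□□□□□□□
[1] □□□□□□□□
□□□□□□□□
□□□□□□□□
□□□□■□□□
□□□□v□□□
□□□□□□□□
□□□□□□□□
[2] □□□□□□□□
□□□□□□□□
□□□□□□□□
□□□□■□□□
□□□<■□□□
□□□□□□□□
□□□□□□□□
[3] □□□□□□□□
□□□□□□□□
□□□□□□□□
□□□^■□□□
□□□■■□□□
□□□□□□□□
□□□□□□□□
[4] □□□□□□□□
□□□□□□□□
□□□□□□□□
□□□■>□□□
□□□■■□□□
□□□□□□□□
□□□□□□□□
[5] □□□□□□□□
□□□□□□□□
□□□□^□□□
□□□■□□□□
□□□■■□□□
□□□□□□□□
□□□□□□□□
[6] □□□□□□□□
□□□□□□□□
□□□□■>□□
□□□■□□□□
□□□■■□□□
□□□□□□□□
□□□□□□□□
[7] □□□□□□□□
□□□□□□□□
□□□□■■□□
□□□■□v□□
□□□■■□□□
□□□□□□□□
□□□□□□□□
[8] □□□□□□□□
□□□□□□□□
□□□□■■□□
□□□■<■□□
□□□■■□□□
□□□□□□□□
□□□□□□□□
[9] □□□□□□□□
□□□□□□□□
□□□□^■□□
□□□■■■□□
□□□■■□□□
□□□□□□□□
□□□□□□□□

1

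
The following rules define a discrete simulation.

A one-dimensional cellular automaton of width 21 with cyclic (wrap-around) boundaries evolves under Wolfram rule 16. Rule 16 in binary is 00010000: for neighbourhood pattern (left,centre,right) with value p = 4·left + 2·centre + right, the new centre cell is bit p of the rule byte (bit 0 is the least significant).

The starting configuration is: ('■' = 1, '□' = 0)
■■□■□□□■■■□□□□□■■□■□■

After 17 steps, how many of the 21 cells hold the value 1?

2

[0] ■■□■□□□■■■□□□□□■■□■□■
[1] □□□□■□□□□□■□□□□□□□□□□
[2] □□□□□■□□□□□■□□□□□□□□□
[3] □□□□□□■□□□□□■□□□□□□□□
[4] □□□□□□□■□□□□□■□□□□□□□
[5] □□□□□□□□■□□□□□■□□□□□□
[6] □□□□□□□□□■□□□□□■□□□□□
[7] □□□□□□□□□□■□□□□□■□□□□
[8] □□□□□□□□□□□■□□□□□■□□□
[9] □□□□□□□□□□□□■□□□□□■□□
[10] □□□□□□□□□□□□□■□□□□□■□
[11] □□□□□□□□□□□□□□■□□□□□■
[12] ■□□□□□□□□□□□□□□■□□□□□
[13] □■□□□□□□□□□□□□□□■□□□□
[14] □□■□□□□□□□□□□□□□□■□□□
[15] □□□■□□□□□□□□□□□□□□■□□
[16] □□□□■□□□□□□□□□□□□□□■□
[17] □□□□□■□□□□□□□□□□□□□□■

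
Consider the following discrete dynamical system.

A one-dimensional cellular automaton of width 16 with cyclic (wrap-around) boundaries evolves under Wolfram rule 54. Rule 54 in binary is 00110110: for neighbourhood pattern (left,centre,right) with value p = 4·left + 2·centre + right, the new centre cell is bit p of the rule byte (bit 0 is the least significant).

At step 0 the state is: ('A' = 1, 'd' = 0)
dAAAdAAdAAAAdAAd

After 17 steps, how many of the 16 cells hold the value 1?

gen 0: dAAAdAAdAAAAdAAd
gen 1: AdddAddAddddAddA
gen 2: dAdAAAAAAddAAAAd
gen 3: AAAddddddAAddddA
gen 4: dddAddddAddAddAd
gen 5: ddAAAddAAAAAAAAA
gen 6: AAdddAAddddddddd
gen 7: ddAdAddAdddddddA
gen 8: AAAAAAAAAdddddAA
gen 9: dddddddddAdddAdd
gen 10: ddddddddAAAdAAAd
gen 11: dddddddAdddAdddA
gen 12: AdddddAAAdAAAdAA
gen 13: dAdddAdddAdddAdd
gen 14: AAAdAAAdAAAdAAAd
gen 15: dddAdddAdddAdddA
gen 16: AdAAAdAAAdAAAdAA
gen 17: dAdddAdddAdddAdd

4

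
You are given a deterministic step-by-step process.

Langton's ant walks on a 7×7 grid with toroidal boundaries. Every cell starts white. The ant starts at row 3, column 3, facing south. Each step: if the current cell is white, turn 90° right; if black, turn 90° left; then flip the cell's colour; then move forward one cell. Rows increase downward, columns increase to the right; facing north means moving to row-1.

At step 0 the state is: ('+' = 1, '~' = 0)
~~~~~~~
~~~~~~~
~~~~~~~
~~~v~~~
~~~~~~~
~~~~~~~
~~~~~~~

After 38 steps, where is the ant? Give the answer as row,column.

0,4

step 0: ~~~~~~~
~~~~~~~
~~~~~~~
~~~v~~~
~~~~~~~
~~~~~~~
~~~~~~~
step 1: ~~~~~~~
~~~~~~~
~~~~~~~
~~<+~~~
~~~~~~~
~~~~~~~
~~~~~~~
step 2: ~~~~~~~
~~~~~~~
~~^~~~~
~~++~~~
~~~~~~~
~~~~~~~
~~~~~~~
step 3: ~~~~~~~
~~~~~~~
~~+>~~~
~~++~~~
~~~~~~~
~~~~~~~
~~~~~~~
step 4: ~~~~~~~
~~~~~~~
~~++~~~
~~+v~~~
~~~~~~~
~~~~~~~
~~~~~~~
step 5: ~~~~~~~
~~~~~~~
~~++~~~
~~+~>~~
~~~~~~~
~~~~~~~
~~~~~~~
step 6: ~~~~~~~
~~~~~~~
~~++~~~
~~+~+~~
~~~~v~~
~~~~~~~
~~~~~~~
step 7: ~~~~~~~
~~~~~~~
~~++~~~
~~+~+~~
~~~<+~~
~~~~~~~
~~~~~~~
step 8: ~~~~~~~
~~~~~~~
~~++~~~
~~+^+~~
~~~++~~
~~~~~~~
~~~~~~~
step 9: ~~~~~~~
~~~~~~~
~~++~~~
~~++>~~
~~~++~~
~~~~~~~
~~~~~~~
step 10: ~~~~~~~
~~~~~~~
~~++^~~
~~++~~~
~~~++~~
~~~~~~~
~~~~~~~
step 11: ~~~~~~~
~~~~~~~
~~+++>~
~~++~~~
~~~++~~
~~~~~~~
~~~~~~~
step 12: ~~~~~~~
~~~~~~~
~~++++~
~~++~v~
~~~++~~
~~~~~~~
~~~~~~~
step 13: ~~~~~~~
~~~~~~~
~~++++~
~~++<+~
~~~++~~
~~~~~~~
~~~~~~~
step 14: ~~~~~~~
~~~~~~~
~~++^+~
~~++++~
~~~++~~
~~~~~~~
~~~~~~~
step 15: ~~~~~~~
~~~~~~~
~~+<~+~
~~++++~
~~~++~~
~~~~~~~
~~~~~~~
step 16: ~~~~~~~
~~~~~~~
~~+~~+~
~~+v++~
~~~++~~
~~~~~~~
~~~~~~~
step 17: ~~~~~~~
~~~~~~~
~~+~~+~
~~+~>+~
~~~++~~
~~~~~~~
~~~~~~~
step 18: ~~~~~~~
~~~~~~~
~~+~^+~
~~+~~+~
~~~++~~
~~~~~~~
~~~~~~~
step 19: ~~~~~~~
~~~~~~~
~~+~+>~
~~+~~+~
~~~++~~
~~~~~~~
~~~~~~~
step 20: ~~~~~~~
~~~~~^~
~~+~+~~
~~+~~+~
~~~++~~
~~~~~~~
~~~~~~~
step 21: ~~~~~~~
~~~~~+>
~~+~+~~
~~+~~+~
~~~++~~
~~~~~~~
~~~~~~~
step 22: ~~~~~~~
~~~~~++
~~+~+~v
~~+~~+~
~~~++~~
~~~~~~~
~~~~~~~
step 23: ~~~~~~~
~~~~~++
~~+~+<+
~~+~~+~
~~~++~~
~~~~~~~
~~~~~~~
step 24: ~~~~~~~
~~~~~^+
~~+~+++
~~+~~+~
~~~++~~
~~~~~~~
~~~~~~~
step 25: ~~~~~~~
~~~~<~+
~~+~+++
~~+~~+~
~~~++~~
~~~~~~~
~~~~~~~
step 26: ~~~~^~~
~~~~+~+
~~+~+++
~~+~~+~
~~~++~~
~~~~~~~
~~~~~~~
step 27: ~~~~+>~
~~~~+~+
~~+~+++
~~+~~+~
~~~++~~
~~~~~~~
~~~~~~~
step 28: ~~~~++~
~~~~+v+
~~+~+++
~~+~~+~
~~~++~~
~~~~~~~
~~~~~~~
step 29: ~~~~++~
~~~~<++
~~+~+++
~~+~~+~
~~~++~~
~~~~~~~
~~~~~~~
step 30: ~~~~++~
~~~~~++
~~+~v++
~~+~~+~
~~~++~~
~~~~~~~
~~~~~~~
step 31: ~~~~++~
~~~~~++
~~+~~>+
~~+~~+~
~~~++~~
~~~~~~~
~~~~~~~
step 32: ~~~~++~
~~~~~^+
~~+~~~+
~~+~~+~
~~~++~~
~~~~~~~
~~~~~~~
step 33: ~~~~++~
~~~~<~+
~~+~~~+
~~+~~+~
~~~++~~
~~~~~~~
~~~~~~~
step 34: ~~~~^+~
~~~~+~+
~~+~~~+
~~+~~+~
~~~++~~
~~~~~~~
~~~~~~~
step 35: ~~~<~+~
~~~~+~+
~~+~~~+
~~+~~+~
~~~++~~
~~~~~~~
~~~~~~~
step 36: ~~~+~+~
~~~~+~+
~~+~~~+
~~+~~+~
~~~++~~
~~~~~~~
~~~^~~~
step 37: ~~~+~+~
~~~~+~+
~~+~~~+
~~+~~+~
~~~++~~
~~~~~~~
~~~+>~~
step 38: ~~~+v+~
~~~~+~+
~~+~~~+
~~+~~+~
~~~++~~
~~~~~~~
~~~++~~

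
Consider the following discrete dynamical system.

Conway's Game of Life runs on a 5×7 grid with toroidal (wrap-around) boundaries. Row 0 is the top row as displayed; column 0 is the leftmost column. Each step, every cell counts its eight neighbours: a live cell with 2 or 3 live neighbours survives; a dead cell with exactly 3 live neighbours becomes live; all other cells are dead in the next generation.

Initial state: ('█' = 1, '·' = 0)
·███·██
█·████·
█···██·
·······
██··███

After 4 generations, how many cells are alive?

t=0: ·███·██
█·████·
█···██·
·······
██··███
t=1: ·······
█······
·█···█·
·█·····
·█·██··
t=2: ·······
·······
██·····
██··█··
··█····
t=3: ·······
·······
██·····
█·█····
·█·····
t=4: ·······
·······
██·····
█·█····
·█·····

5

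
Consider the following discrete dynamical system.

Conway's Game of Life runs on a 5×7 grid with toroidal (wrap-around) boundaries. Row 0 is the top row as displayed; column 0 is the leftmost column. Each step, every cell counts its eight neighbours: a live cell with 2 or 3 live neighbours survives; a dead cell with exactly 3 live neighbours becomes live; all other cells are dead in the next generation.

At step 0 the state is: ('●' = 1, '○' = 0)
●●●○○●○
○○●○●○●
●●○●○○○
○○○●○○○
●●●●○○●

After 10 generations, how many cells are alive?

12

gen 0: ●●●○○●○
○○●○●○●
●●○●○○○
○○○●○○○
●●●●○○●
gen 1: ○○○○●●○
○○○○●●●
●●○●●○○
○○○●●○●
○○○●●○●
gen 2: ○○○○○○○
●○○○○○●
●○●○○○○
○○○○○○●
○○○○○○●
gen 3: ●○○○○○●
●●○○○○●
●●○○○○○
●○○○○○●
○○○○○○○
gen 4: ○●○○○○●
○○○○○○○
○○○○○○○
●●○○○○●
○○○○○○○
gen 5: ○○○○○○○
○○○○○○○
●○○○○○○
●○○○○○○
○●○○○○●
gen 6: ○○○○○○○
○○○○○○○
○○○○○○○
●●○○○○●
●○○○○○○
gen 7: ○○○○○○○
○○○○○○○
●○○○○○○
●●○○○○●
●●○○○○●
gen 8: ●○○○○○○
○○○○○○○
●●○○○○●
○○○○○○○
○●○○○○●
gen 9: ●○○○○○○
○●○○○○●
●○○○○○○
○●○○○○●
●○○○○○○
gen 10: ●●○○○○●
○●○○○○●
○●○○○○●
○●○○○○●
●●○○○○●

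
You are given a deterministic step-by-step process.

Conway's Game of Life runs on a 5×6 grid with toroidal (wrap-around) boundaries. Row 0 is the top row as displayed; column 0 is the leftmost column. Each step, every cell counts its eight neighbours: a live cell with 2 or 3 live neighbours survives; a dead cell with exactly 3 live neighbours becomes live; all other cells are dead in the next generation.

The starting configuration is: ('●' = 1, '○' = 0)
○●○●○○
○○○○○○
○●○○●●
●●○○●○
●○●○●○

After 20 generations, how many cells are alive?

0) ○●○●○○
○○○○○○
○●○○●●
●●○○●○
●○●○●○
1) ○●●●○○
●○●○●○
○●○○●●
○○●○●○
●○●○●○
2) ●○○○●○
●○○○●○
●●●○●○
●○●○●○
○○○○●●
3) ●○○●●○
●○○○●○
●○●○●○
●○●○●○
●●○○●○
4) ●○○●●○
●○○○●○
●○○○●○
●○●○●○
●○●○●○
5) ●○○○●○
●●○○●○
●○○○●○
●○○○●○
●○●○●○
6) ●○○○●○
●●○●●○
●○○●●○
●○○○●○
●○○○●○
7) ●○○○●○
●●●○○○
●○●○○○
●●○○●○
●●○●●○
8) ○○○○●○
●○●●○○
○○●●○○
○○○○●○
○○●●●○
9) ○●○○●●
○●●○●○
○●●○●○
○○○○●○
○○○○●●
10) ○●●○○○
○○○○●○
○●●○●●
○○○○●○
●○○●○○
11) ○●●●○○
●○○○●●
○○○○●●
●●●○●○
○●●●○○
12) ○○○○○●
●●●○○○
○○○○○○
●○○○●○
○○○○●○
13) ●●○○○●
●●○○○○
●○○○○●
○○○○○●
○○○○●○
14) ○●○○○●
○○○○○○
○●○○○●
●○○○●●
○○○○●○
15) ○○○○○○
○○○○○○
○○○○●●
●○○○●○
○○○○●○
16) ○○○○○○
○○○○○○
○○○○●●
○○○●●○
○○○○○●
17) ○○○○○○
○○○○○○
○○○●●●
○○○●○○
○○○○●○
18) ○○○○○○
○○○○●○
○○○●●○
○○○●○●
○○○○○○
19) ○○○○○○
○○○●●○
○○○●○●
○○○●○○
○○○○○○
20) ○○○○○○
○○○●●○
○○●●○○
○○○○●○
○○○○○○

5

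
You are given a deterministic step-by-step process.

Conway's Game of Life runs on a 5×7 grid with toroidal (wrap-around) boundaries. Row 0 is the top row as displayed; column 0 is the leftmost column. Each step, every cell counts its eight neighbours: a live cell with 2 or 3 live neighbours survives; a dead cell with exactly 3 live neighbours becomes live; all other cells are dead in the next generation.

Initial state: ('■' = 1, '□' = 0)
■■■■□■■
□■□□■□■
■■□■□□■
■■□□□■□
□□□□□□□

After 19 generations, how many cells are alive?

k=0  ■■■■□■■
□■□□■□■
■■□■□□■
■■□□□■□
□□□□□□□
k=1  □■■■■■■
□□□□■□□
□□□□■□□
□■■□□□□
□□□□■■□
k=2  □□■□□□■
□□■□□□□
□□□■□□□
□□□■■■□
■□□□□□■
k=3  ■■□□□□■
□□■■□□□
□□■■□□□
□□□■■■■
■□□■■□■
k=4  □■□□■■■
■□□■□□□
□□□□□■□
■□□□□□■
□■■■□□□
k=5  □■□□■■■
■□□□□□□
■□□□□□□
■■■□□□■
□■■■■□□
k=6  □■□□■■■
■■□□□■□
□□□□□□□
□□□□□□■
□□□□■□□
k=7  □■□□■□■
■■□□■■□
■□□□□□■
□□□□□□□
■□□□■□■
k=8  □■□■■□□
□■□□■□□
■■□□□■■
□□□□□■□
■□□□□□■
k=9  □■■■■■□
□■□■■□■
■■□□■■■
□■□□□■□
■□□□■■■
k=10  □■□□□□□
□□□□□□□
□■□■□□□
□■□□□□□
■□□□□□□
k=11  □□□□□□□
□□■□□□□
□□■□□□□
■■■□□□□
■■□□□□□
k=12  □■□□□□□
□□□□□□□
□□■■□□□
■□■□□□□
■□■□□□□
k=13  □■□□□□□
□□■□□□□
□■■■□□□
□□■□□□□
■□■□□□□
k=14  □■■□□□□
□□□■□□□
□■□■□□□
□□□□□□□
□□■□□□□
k=15  □■■■□□□
□■□■□□□
□□■□□□□
□□■□□□□
□■■□□□□
k=16  ■□□■□□□
□■□■□□□
□■■■□□□
□□■■□□□
□□□□□□□
k=17  □□■□□□□
■■□■■□□
□■□□■□□
□■□■□□□
□□■■□□□
k=18  □□□□■□□
■■□■■□□
□■□□■□□
□■□■■□□
□■□■□□□
k=19  ■■□□■□□
■■■■■■□
□■□□□■□
■■□■■□□
□□□■□□□

16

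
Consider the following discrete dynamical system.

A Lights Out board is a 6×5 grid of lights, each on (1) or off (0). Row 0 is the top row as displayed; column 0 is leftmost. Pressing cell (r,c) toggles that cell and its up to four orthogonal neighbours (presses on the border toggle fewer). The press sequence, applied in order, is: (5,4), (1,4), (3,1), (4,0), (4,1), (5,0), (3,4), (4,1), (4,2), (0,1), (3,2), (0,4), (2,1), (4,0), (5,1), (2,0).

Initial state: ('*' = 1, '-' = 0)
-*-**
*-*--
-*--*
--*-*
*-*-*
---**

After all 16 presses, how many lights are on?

11

[0] -*-**
*-*--
-*--*
--*-*
*-*-*
---**
[1] -*-**
*-*--
-*--*
--*-*
*-*--
-----
[2] -*-*-
*-***
-*---
--*-*
*-*--
-----
[3] -*-*-
*-***
-----
**--*
***--
-----
[4] -*-*-
*-***
-----
-*--*
--*--
*----
[5] -*-*-
*-***
-----
----*
**---
**---
[6] -*-*-
*-***
-----
----*
-*---
-----
[7] -*-*-
*-***
----*
---*-
-*--*
-----
[8] -*-*-
*-***
----*
-*-*-
*-*-*
-*---
[9] -*-*-
*-***
----*
-***-
**-**
-**--
[10] *-**-
*****
----*
-***-
**-**
-**--
[11] *-**-
*****
--*-*
-----
*****
-**--
[12] *-*-*
****-
--*-*
-----
*****
-**--
[13] *-*-*
*-**-
**--*
-*---
*****
-**--
[14] *-*-*
*-**-
**--*
**---
--***
***--
[15] *-*-*
*-**-
**--*
**---
-****
-----
[16] *-*-*
--**-
----*
-*---
-****
-----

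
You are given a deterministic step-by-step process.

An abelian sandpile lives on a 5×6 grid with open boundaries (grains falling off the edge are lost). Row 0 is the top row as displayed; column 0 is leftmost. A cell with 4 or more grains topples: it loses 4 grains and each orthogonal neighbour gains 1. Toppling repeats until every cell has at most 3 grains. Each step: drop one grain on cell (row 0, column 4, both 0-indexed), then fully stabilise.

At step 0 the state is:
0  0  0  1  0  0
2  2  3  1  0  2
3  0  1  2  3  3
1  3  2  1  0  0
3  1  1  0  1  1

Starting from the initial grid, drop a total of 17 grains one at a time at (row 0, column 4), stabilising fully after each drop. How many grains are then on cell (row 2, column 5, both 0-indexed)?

1

0) 0  0  0  1  0  0
2  2  3  1  0  2
3  0  1  2  3  3
1  3  2  1  0  0
3  1  1  0  1  1
1) 0  0  0  1  1  0
2  2  3  1  0  2
3  0  1  2  3  3
1  3  2  1  0  0
3  1  1  0  1  1
2) 0  0  0  1  2  0
2  2  3  1  0  2
3  0  1  2  3  3
1  3  2  1  0  0
3  1  1  0  1  1
3) 0  0  0  1  3  0
2  2  3  1  0  2
3  0  1  2  3  3
1  3  2  1  0  0
3  1  1  0  1  1
4) 0  0  0  2  0  1
2  2  3  1  1  2
3  0  1  2  3  3
1  3  2  1  0  0
3  1  1  0  1  1
5) 0  0  0  2  1  1
2  2  3  1  1  2
3  0  1  2  3  3
1  3  2  1  0  0
3  1  1  0  1  1
6) 0  0  0  2  2  1
2  2  3  1  1  2
3  0  1  2  3  3
1  3  2  1  0  0
3  1  1  0  1  1
7) 0  0  0  2  3  1
2  2  3  1  1  2
3  0  1  2  3  3
1  3  2  1  0  0
3  1  1  0  1  1
8) 0  0  0  3  0  2
2  2  3  1  2  2
3  0  1  2  3  3
1  3  2  1  0  0
3  1  1  0  1  1
9) 0  0  0  3  1  2
2  2  3  1  2  2
3  0  1  2  3  3
1  3  2  1  0  0
3  1  1  0  1  1
10) 0  0  0  3  2  2
2  2  3  1  2  2
3  0  1  2  3  3
1  3  2  1  0  0
3  1  1  0  1  1
11) 0  0  0  3  3  2
2  2  3  1  2  2
3  0  1  2  3  3
1  3  2  1  0  0
3  1  1  0  1  1
12) 0  0  1  0  1  3
2  2  3  2  3  2
3  0  1  2  3  3
1  3  2  1  0  0
3  1  1  0  1  1
13) 0  0  1  0  2  3
2  2  3  2  3  2
3  0  1  2  3  3
1  3  2  1  0  0
3  1  1  0  1  1
14) 0  0  1  0  3  3
2  2  3  2  3  2
3  0  1  2  3  3
1  3  2  1  0  0
3  1  1  0  1  1
15) 0  0  1  1  2  1
2  2  3  3  2  1
3  0  1  3  1  1
1  3  2  1  1  1
3  1  1  0  1  1
16) 0  0  1  1  3  1
2  2  3  3  2  1
3  0  1  3  1  1
1  3  2  1  1  1
3  1  1  0  1  1
17) 0  0  1  2  0  2
2  2  3  3  3  1
3  0  1  3  1  1
1  3  2  1  1  1
3  1  1  0  1  1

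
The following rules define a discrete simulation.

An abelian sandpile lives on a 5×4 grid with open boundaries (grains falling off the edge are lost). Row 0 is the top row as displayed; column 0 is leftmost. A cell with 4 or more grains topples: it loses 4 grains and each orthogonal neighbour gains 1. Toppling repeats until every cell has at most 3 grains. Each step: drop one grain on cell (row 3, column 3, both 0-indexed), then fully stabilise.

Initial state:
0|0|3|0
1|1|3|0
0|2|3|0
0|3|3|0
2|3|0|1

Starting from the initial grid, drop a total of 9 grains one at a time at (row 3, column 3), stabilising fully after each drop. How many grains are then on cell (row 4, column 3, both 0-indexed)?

3

step 0: 0|0|3|0
1|1|3|0
0|2|3|0
0|3|3|0
2|3|0|1
step 1: 0|0|3|0
1|1|3|0
0|2|3|0
0|3|3|1
2|3|0|1
step 2: 0|0|3|0
1|1|3|0
0|2|3|0
0|3|3|2
2|3|0|1
step 3: 0|0|3|0
1|1|3|0
0|2|3|0
0|3|3|3
2|3|0|1
step 4: 0|1|0|1
1|3|1|1
1|0|2|2
1|2|2|1
3|0|2|2
step 5: 0|1|0|1
1|3|1|1
1|0|2|2
1|2|2|2
3|0|2|2
step 6: 0|1|0|1
1|3|1|1
1|0|2|2
1|2|2|3
3|0|2|2
step 7: 0|1|0|1
1|3|1|1
1|0|2|3
1|2|3|0
3|0|2|3
step 8: 0|1|0|1
1|3|1|1
1|0|2|3
1|2|3|1
3|0|2|3
step 9: 0|1|0|1
1|3|1|1
1|0|2|3
1|2|3|2
3|0|2|3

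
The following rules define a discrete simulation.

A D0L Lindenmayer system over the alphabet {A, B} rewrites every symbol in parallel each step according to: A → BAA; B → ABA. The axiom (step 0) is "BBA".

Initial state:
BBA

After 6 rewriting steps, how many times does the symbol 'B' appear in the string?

0) BBA
1) ABAABABAA
2) BAAABABAABAAABABAAABABAABAA
3) ABABAABAABAAABABAAABABAABAAABABAABAABAAABABAAABABAABAABAAABABAAABABAABAAABABAABAA
4) BAAABABAAABABAABAAABABAABAAABABAABAABAAABABAAABABAABAABAAA…ABAABAAABABAAABABAABAAABABAABAABAAABABAAABABAABAAABABAABAA  (len 243)
5) ABABAABAABAAABABAAABABAABAABAAABABAAABABAABAAABABAABAABAAA…ABAABAAABABAAABABAABAAABABAABAABAAABABAAABABAABAAABABAABAA  (len 729)
6) BAAABABAAABABAABAAABABAABAAABABAABAABAAABABAAABABAABAABAAA…ABAABAAABABAAABABAABAAABABAABAABAAABABAAABABAABAAABABAABAA  (len 2187)

729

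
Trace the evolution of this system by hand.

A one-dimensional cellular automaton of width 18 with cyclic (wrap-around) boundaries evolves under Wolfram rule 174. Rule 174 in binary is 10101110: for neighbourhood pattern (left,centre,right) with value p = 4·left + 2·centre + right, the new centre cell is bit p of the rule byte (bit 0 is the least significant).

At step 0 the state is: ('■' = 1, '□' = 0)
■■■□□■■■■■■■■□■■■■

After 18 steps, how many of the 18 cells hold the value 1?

0) ■■■□□■■■■■■■■□■■■■
1) ■■□□■■■■■■■■□■■■■■
2) ■□□■■■■■■■■□■■■■■■
3) □□■■■■■■■■□■■■■■■■
4) □■■■■■■■■□■■■■■■■□
5) ■■■■■■■■□■■■■■■■□□
6) ■■■■■■■□■■■■■■■□□■
7) ■■■■■■□■■■■■■■□□■■
8) ■■■■■□■■■■■■■□□■■■
9) ■■■■□■■■■■■■□□■■■■
10) ■■■□■■■■■■■□□■■■■■
11) ■■□■■■■■■■□□■■■■■■
12) ■□■■■■■■■□□■■■■■■■
13) □■■■■■■■□□■■■■■■■■
14) ■■■■■■■□□■■■■■■■■□
15) ■■■■■■□□■■■■■■■■□■
16) ■■■■■□□■■■■■■■■□■■
17) ■■■■□□■■■■■■■■□■■■
18) ■■■□□■■■■■■■■□■■■■

15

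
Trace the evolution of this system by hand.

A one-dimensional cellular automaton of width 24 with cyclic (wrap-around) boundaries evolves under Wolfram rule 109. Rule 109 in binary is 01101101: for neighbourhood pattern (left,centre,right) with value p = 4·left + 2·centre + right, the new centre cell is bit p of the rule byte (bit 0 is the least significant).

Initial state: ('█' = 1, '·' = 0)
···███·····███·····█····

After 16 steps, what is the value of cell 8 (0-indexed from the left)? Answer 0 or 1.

1

step 0: ···███·····███·····█····
step 1: ██·█·█·███·█·█·███·█·███
step 2: ·███████·███████·█████··
step 3: ·█·····███·····███···█·█
step 4: ██·███·█·█·███·█·█·█·███
step 5: ·███·███████·█████████··
step 6: ·█·███·····███·······█·█
step 7: ████·█·███·█·█·█████·███
step 8: ···█████·███████···███··
step 9: ██·█···███·····█·█·█·█·█
step 10: ·███·█·█·█·███·█████████
step 11: ██·█████████·███·······█
step 12: ·███·······███·█·█████·█
step 13: ██·█·█████·█·█████···███
step 14: ·█████···█████···█·█·█··
step 15: ·█···█·█·█···█·█·█████·█
step 16: ██·█·█████·█·█████···███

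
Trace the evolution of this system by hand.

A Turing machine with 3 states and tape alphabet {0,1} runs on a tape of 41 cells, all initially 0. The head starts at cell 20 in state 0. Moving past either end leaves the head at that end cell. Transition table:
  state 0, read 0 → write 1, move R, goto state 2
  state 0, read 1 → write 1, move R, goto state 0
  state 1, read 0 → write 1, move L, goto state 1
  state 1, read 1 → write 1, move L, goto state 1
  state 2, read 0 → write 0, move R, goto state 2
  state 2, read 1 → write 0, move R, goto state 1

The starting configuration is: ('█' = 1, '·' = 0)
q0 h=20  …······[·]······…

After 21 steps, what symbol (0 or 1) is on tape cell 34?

gen 0: q0 h=20  …······[·]······…
gen 1: q2 h=21  …·····█[·]······…
gen 2: q2 h=22  …····█·[·]······…
gen 3: q2 h=23  …···█··[·]······…
gen 4: q2 h=24  …··█···[·]······…
gen 5: q2 h=25  …·█····[·]······…
gen 6: q2 h=26  …█·····[·]······…
gen 7: q2 h=27  …······[·]······…
gen 8: q2 h=28  …······[·]······…
gen 9: q2 h=29  …······[·]······…
gen 10: q2 h=30  …······[·]······…
gen 11: q2 h=31  …······[·]······…
gen 12: q2 h=32  …······[·]······…
gen 13: q2 h=33  …······[·]······…
gen 14: q2 h=34  …······[·]······|
gen 15: q2 h=35  …······[·]·····|
gen 16: q2 h=36  …······[·]····|
gen 17: q2 h=37  …······[·]···|
gen 18: q2 h=38  …······[·]··|
gen 19: q2 h=39  …······[·]·|
gen 20: q2 h=40  …······[·]|
gen 21: q2 h=40  …······[·]|

0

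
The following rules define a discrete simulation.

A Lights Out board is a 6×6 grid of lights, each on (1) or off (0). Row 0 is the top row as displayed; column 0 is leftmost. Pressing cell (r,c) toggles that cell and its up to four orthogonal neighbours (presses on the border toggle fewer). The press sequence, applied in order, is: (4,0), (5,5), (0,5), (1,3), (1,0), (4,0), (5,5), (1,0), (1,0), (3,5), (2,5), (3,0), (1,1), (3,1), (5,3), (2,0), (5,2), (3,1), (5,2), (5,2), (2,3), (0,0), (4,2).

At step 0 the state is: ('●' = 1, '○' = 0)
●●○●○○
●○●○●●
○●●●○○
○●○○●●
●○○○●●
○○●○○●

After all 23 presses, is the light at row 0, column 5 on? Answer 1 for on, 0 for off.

t=0: ●●○●○○
●○●○●●
○●●●○○
○●○○●●
●○○○●●
○○●○○●
t=1: ●●○●○○
●○●○●●
○●●●○○
●●○○●●
○●○○●●
●○●○○●
t=2: ●●○●○○
●○●○●●
○●●●○○
●●○○●●
○●○○●○
●○●○●○
t=3: ●●○●●●
●○●○●○
○●●●○○
●●○○●●
○●○○●○
●○●○●○
t=4: ●●○○●●
●○○●○○
○●●○○○
●●○○●●
○●○○●○
●○●○●○
t=5: ○●○○●●
○●○●○○
●●●○○○
●●○○●●
○●○○●○
●○●○●○
t=6: ○●○○●●
○●○●○○
●●●○○○
○●○○●●
●○○○●○
○○●○●○
t=7: ○●○○●●
○●○●○○
●●●○○○
○●○○●●
●○○○●●
○○●○○●
t=8: ●●○○●●
●○○●○○
○●●○○○
○●○○●●
●○○○●●
○○●○○●
t=9: ○●○○●●
○●○●○○
●●●○○○
○●○○●●
●○○○●●
○○●○○●
t=10: ○●○○●●
○●○●○○
●●●○○●
○●○○○○
●○○○●○
○○●○○●
t=11: ○●○○●●
○●○●○●
●●●○●○
○●○○○●
●○○○●○
○○●○○●
t=12: ○●○○●●
○●○●○●
○●●○●○
●○○○○●
○○○○●○
○○●○○●
t=13: ○○○○●●
●○●●○●
○○●○●○
●○○○○●
○○○○●○
○○●○○●
t=14: ○○○○●●
●○●●○●
○●●○●○
○●●○○●
○●○○●○
○○●○○●
t=15: ○○○○●●
●○●●○●
○●●○●○
○●●○○●
○●○●●○
○○○●●●
t=16: ○○○○●●
○○●●○●
●○●○●○
●●●○○●
○●○●●○
○○○●●●
t=17: ○○○○●●
○○●●○●
●○●○●○
●●●○○●
○●●●●○
○●●○●●
t=18: ○○○○●●
○○●●○●
●●●○●○
○○○○○●
○○●●●○
○●●○●●
t=19: ○○○○●●
○○●●○●
●●●○●○
○○○○○●
○○○●●○
○○○●●●
t=20: ○○○○●●
○○●●○●
●●●○●○
○○○○○●
○○●●●○
○●●○●●
t=21: ○○○○●●
○○●○○●
●●○●○○
○○○●○●
○○●●●○
○●●○●●
t=22: ●●○○●●
●○●○○●
●●○●○○
○○○●○●
○○●●●○
○●●○●●
t=23: ●●○○●●
●○●○○●
●●○●○○
○○●●○●
○●○○●○
○●○○●●

1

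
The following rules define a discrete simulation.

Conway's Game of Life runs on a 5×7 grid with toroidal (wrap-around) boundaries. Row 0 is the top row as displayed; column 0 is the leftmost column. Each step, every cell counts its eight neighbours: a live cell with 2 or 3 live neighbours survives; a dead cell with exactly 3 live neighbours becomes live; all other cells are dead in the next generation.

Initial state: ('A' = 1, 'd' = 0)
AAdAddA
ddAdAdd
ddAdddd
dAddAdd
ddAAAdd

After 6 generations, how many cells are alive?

12

gen 0: AAdAddA
ddAdAdd
ddAdddd
dAddAdd
ddAAAdd
gen 1: AAdddAd
AdAdddd
dAAdddd
dAddAdd
ddddAAd
gen 2: AAddAAd
AdAdddA
AdAAddd
dAAAAAd
AAddAAA
gen 3: ddAAAdd
ddAdAAd
AddddAd
ddddddd
ddddddd
gen 4: ddAdAAd
dAAddAA
ddddAAA
ddddddd
dddAddd
gen 5: dAAdAAA
AAAdddd
AdddAdA
ddddAAd
dddAAdd
gen 6: ddddAAA
ddAdAdd
AddAAdA
ddddddA
ddAdddA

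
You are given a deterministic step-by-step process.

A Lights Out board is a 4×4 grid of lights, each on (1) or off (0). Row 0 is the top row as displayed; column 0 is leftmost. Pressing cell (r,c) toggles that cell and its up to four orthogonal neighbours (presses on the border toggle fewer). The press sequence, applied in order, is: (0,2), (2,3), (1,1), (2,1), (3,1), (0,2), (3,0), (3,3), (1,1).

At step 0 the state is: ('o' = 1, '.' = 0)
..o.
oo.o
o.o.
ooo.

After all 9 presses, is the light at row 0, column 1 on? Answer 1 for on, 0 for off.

gen 0: ..o.
oo.o
o.o.
ooo.
gen 1: .o.o
oooo
o.o.
ooo.
gen 2: .o.o
ooo.
o..o
oooo
gen 3: ...o
....
oo.o
oooo
gen 4: ...o
.o..
..oo
o.oo
gen 5: ...o
.o..
.ooo
.o.o
gen 6: .oo.
.oo.
.ooo
.o.o
gen 7: .oo.
.oo.
oooo
o..o
gen 8: .oo.
.oo.
ooo.
o.o.
gen 9: ..o.
o...
o.o.
o.o.

0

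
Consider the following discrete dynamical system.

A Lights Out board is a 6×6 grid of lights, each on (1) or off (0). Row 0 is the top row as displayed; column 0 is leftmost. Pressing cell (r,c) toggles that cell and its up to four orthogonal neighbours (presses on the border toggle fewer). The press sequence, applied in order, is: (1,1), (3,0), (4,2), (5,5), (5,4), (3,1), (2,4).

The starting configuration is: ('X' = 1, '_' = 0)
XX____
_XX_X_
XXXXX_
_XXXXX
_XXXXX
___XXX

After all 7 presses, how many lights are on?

14

[0] XX____
_XX_X_
XXXXX_
_XXXXX
_XXXXX
___XXX
[1] X_____
X___X_
X_XXX_
_XXXXX
_XXXXX
___XXX
[2] X_____
X___X_
__XXX_
X_XXXX
XXXXXX
___XXX
[3] X_____
X___X_
__XXX_
X__XXX
X___XX
__XXXX
[4] X_____
X___X_
__XXX_
X__XXX
X___X_
__XX__
[5] X_____
X___X_
__XXX_
X__XXX
X_____
__X_XX
[6] X_____
X___X_
_XXXX_
_XXXXX
XX____
__X_XX
[7] X_____
X_____
_XX__X
_XXX_X
XX____
__X_XX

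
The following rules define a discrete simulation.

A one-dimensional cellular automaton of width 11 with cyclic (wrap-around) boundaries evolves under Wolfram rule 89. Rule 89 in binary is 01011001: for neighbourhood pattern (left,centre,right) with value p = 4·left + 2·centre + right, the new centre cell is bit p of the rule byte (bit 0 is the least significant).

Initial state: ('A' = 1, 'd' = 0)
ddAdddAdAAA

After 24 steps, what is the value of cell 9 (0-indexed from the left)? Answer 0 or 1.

t=0: ddAdddAdAAA
t=1: AddAAdddAdA
t=2: AAdAAAAdddA
t=3: dAdAddAAAdA
t=4: ddddAdAdAdd
t=5: AAAddddddAA
t=6: ddAAAAAAdAd
t=7: AdAddddAddA
t=8: AddAAAddAdA
t=9: AAdAdAAdddA
t=10: dAdddAAAAdA
t=11: ddAAdAddAdd
t=12: AdAAddAddAA
t=13: AdAAAddAdAd
t=14: ddAdAAddddd
t=15: AdddAAAAAAA
t=16: AAAdAdddddd
t=17: AdAddAAAAAd
t=18: dddAdAdddAd
t=19: AAddddAAddA
t=20: dAAAAdAAAdA
t=21: dAddAdAdAdd
t=22: ddAddddddAA
t=23: AddAAAAAdAA
t=24: AAdAdddAdAd

1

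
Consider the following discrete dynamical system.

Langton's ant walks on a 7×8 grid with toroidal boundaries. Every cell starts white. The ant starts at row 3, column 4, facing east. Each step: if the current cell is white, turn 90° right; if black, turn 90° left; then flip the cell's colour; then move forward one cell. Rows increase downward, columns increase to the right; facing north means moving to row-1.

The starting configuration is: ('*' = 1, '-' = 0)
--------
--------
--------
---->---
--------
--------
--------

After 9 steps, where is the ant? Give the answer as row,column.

0) --------
--------
--------
---->---
--------
--------
--------
1) --------
--------
--------
----*---
----v---
--------
--------
2) --------
--------
--------
----*---
---<*---
--------
--------
3) --------
--------
--------
---^*---
---**---
--------
--------
4) --------
--------
--------
---*>---
---**---
--------
--------
5) --------
--------
----^---
---*----
---**---
--------
--------
6) --------
--------
----*>--
---*----
---**---
--------
--------
7) --------
--------
----**--
---*-v--
---**---
--------
--------
8) --------
--------
----**--
---*<*--
---**---
--------
--------
9) --------
--------
----^*--
---***--
---**---
--------
--------

2,4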